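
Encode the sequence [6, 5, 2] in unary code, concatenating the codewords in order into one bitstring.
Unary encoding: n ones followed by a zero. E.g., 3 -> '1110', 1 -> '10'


Encode each number as n ones followed by a terminating 0:
  6 -> 1111110 (7 bits)
  5 -> 111110 (6 bits)
  2 -> 110 (3 bits)
Total length = 7 + 6 + 3 = 16 bits.

Unary([6, 5, 2]) = 1111110111110110 (16 bits)


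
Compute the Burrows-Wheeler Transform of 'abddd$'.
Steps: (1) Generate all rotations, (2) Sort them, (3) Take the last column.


Rotations (sorted):
  0: $abddd -> last char: d
  1: abddd$ -> last char: $
  2: bddd$a -> last char: a
  3: d$abdd -> last char: d
  4: dd$abd -> last char: d
  5: ddd$ab -> last char: b


BWT = d$addb


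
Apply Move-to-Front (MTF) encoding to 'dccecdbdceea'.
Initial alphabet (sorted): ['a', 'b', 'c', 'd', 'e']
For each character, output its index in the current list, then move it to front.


MTF encoding:
'd': index 3 in ['a', 'b', 'c', 'd', 'e'] -> ['d', 'a', 'b', 'c', 'e']
'c': index 3 in ['d', 'a', 'b', 'c', 'e'] -> ['c', 'd', 'a', 'b', 'e']
'c': index 0 in ['c', 'd', 'a', 'b', 'e'] -> ['c', 'd', 'a', 'b', 'e']
'e': index 4 in ['c', 'd', 'a', 'b', 'e'] -> ['e', 'c', 'd', 'a', 'b']
'c': index 1 in ['e', 'c', 'd', 'a', 'b'] -> ['c', 'e', 'd', 'a', 'b']
'd': index 2 in ['c', 'e', 'd', 'a', 'b'] -> ['d', 'c', 'e', 'a', 'b']
'b': index 4 in ['d', 'c', 'e', 'a', 'b'] -> ['b', 'd', 'c', 'e', 'a']
'd': index 1 in ['b', 'd', 'c', 'e', 'a'] -> ['d', 'b', 'c', 'e', 'a']
'c': index 2 in ['d', 'b', 'c', 'e', 'a'] -> ['c', 'd', 'b', 'e', 'a']
'e': index 3 in ['c', 'd', 'b', 'e', 'a'] -> ['e', 'c', 'd', 'b', 'a']
'e': index 0 in ['e', 'c', 'd', 'b', 'a'] -> ['e', 'c', 'd', 'b', 'a']
'a': index 4 in ['e', 'c', 'd', 'b', 'a'] -> ['a', 'e', 'c', 'd', 'b']


Output: [3, 3, 0, 4, 1, 2, 4, 1, 2, 3, 0, 4]


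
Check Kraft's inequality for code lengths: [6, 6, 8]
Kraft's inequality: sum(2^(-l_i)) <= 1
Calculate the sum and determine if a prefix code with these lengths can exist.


Sum = 2^(-6) + 2^(-6) + 2^(-8)
    = 0.015625 + 0.015625 + 0.00390625
    = 9/256 = 0.03515625
Since 0.03515625 <= 1, Kraft's inequality IS satisfied.
A prefix code with these lengths CAN exist.

Kraft sum = 0.03515625. Satisfied.


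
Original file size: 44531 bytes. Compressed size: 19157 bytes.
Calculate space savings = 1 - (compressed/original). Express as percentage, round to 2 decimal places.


ratio = compressed/original = 19157/44531 = 0.430195
savings = 1 - ratio = 1 - 0.430195 = 0.569805
as a percentage: 0.569805 * 100 = 56.98%

Space savings = 1 - 19157/44531 = 56.98%


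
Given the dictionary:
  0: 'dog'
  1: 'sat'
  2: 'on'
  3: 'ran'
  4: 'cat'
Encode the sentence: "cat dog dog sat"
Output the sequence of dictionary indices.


Look up each word in the dictionary:
  'cat' -> 4
  'dog' -> 0
  'dog' -> 0
  'sat' -> 1

Encoded: [4, 0, 0, 1]


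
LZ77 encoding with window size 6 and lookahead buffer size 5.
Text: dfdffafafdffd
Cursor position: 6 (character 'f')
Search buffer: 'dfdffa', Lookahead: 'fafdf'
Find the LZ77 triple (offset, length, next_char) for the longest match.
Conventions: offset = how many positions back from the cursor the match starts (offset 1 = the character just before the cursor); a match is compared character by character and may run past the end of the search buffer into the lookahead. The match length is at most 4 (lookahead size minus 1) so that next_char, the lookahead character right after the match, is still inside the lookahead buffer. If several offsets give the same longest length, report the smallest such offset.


Try each offset into the search buffer:
  offset=1 (pos 5, char 'a'): match length 0
  offset=2 (pos 4, char 'f'): match length 3
  offset=3 (pos 3, char 'f'): match length 1
  offset=4 (pos 2, char 'd'): match length 0
  offset=5 (pos 1, char 'f'): match length 1
  offset=6 (pos 0, char 'd'): match length 0
Longest match has length 3 at offset 2.
next_char = character at position 6 + 3 = 9 -> 'd'

Best match: offset=2, length=3 (matching 'faf' starting at position 4)
LZ77 triple: (2, 3, 'd')


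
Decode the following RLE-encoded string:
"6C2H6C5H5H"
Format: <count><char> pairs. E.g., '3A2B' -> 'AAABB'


Expanding each <count><char> pair:
  6C -> 'CCCCCC'
  2H -> 'HH'
  6C -> 'CCCCCC'
  5H -> 'HHHHH'
  5H -> 'HHHHH'

Decoded = CCCCCCHHCCCCCCHHHHHHHHHH


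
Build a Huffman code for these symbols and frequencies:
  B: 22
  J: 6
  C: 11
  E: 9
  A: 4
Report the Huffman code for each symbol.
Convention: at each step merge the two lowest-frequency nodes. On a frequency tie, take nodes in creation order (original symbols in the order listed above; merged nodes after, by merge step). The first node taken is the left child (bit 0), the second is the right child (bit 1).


Huffman tree construction:
Step 1: Merge A(4) + J(6) = 10
Step 2: Merge E(9) + (A+J)(10) = 19
Step 3: Merge C(11) + (E+(A+J))(19) = 30
Step 4: Merge B(22) + (C+(E+(A+J)))(30) = 52
Read each symbol's code off the tree from the root (left child = 0, right child = 1).

Codes:
  B: 0 (length 1)
  J: 1111 (length 4)
  C: 10 (length 2)
  E: 110 (length 3)
  A: 1110 (length 4)
Average code length: 111/52 = 2.1346 bits/symbol


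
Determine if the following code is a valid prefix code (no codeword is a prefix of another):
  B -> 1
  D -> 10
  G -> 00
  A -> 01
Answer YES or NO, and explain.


Checking each pair (does one codeword prefix another?):
  B='1' vs D='10': prefix -- VIOLATION

NO -- this is NOT a valid prefix code. B (1) is a prefix of D (10).


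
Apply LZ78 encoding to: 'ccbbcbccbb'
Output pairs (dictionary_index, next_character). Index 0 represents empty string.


LZ78 encoding steps:
Dictionary: {0: ''}
Step 1: w='' (idx 0), next='c' -> output (0, 'c'), add 'c' as idx 1
Step 2: w='c' (idx 1), next='b' -> output (1, 'b'), add 'cb' as idx 2
Step 3: w='' (idx 0), next='b' -> output (0, 'b'), add 'b' as idx 3
Step 4: w='cb' (idx 2), next='c' -> output (2, 'c'), add 'cbc' as idx 4
Step 5: w='cb' (idx 2), next='b' -> output (2, 'b'), add 'cbb' as idx 5


Encoded: [(0, 'c'), (1, 'b'), (0, 'b'), (2, 'c'), (2, 'b')]


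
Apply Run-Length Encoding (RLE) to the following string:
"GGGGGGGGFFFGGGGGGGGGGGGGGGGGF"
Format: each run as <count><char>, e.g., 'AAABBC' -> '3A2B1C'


Scanning runs left to right:
  i=0: run of 'G' x 8 -> '8G'
  i=8: run of 'F' x 3 -> '3F'
  i=11: run of 'G' x 17 -> '17G'
  i=28: run of 'F' x 1 -> '1F'

RLE = 8G3F17G1F


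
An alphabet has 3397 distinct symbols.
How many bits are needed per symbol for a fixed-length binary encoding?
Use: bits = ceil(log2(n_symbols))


log2(3397) = 11.73
Bracket: 2^11 = 2048 < 3397 <= 2^12 = 4096
So ceil(log2(3397)) = 12

bits = ceil(log2(3397)) = ceil(11.73) = 12 bits


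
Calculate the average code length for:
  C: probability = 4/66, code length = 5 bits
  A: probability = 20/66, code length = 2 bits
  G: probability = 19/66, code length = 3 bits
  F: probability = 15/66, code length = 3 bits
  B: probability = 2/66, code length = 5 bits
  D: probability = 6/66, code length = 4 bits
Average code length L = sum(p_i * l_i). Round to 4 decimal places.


Weighted contributions p_i * l_i:
  C: (4/66) * 5 = 20/66
  A: (20/66) * 2 = 40/66
  G: (19/66) * 3 = 57/66
  F: (15/66) * 3 = 45/66
  B: (2/66) * 5 = 10/66
  D: (6/66) * 4 = 24/66
Sum = (20 + 40 + 57 + 45 + 10 + 24)/66 = 196/66

L = 196/66 = 2.9697 bits/symbol


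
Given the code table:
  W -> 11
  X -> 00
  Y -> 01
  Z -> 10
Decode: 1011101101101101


Decoding:
10 -> Z
11 -> W
10 -> Z
11 -> W
01 -> Y
10 -> Z
11 -> W
01 -> Y


Result: ZWZWYZWY


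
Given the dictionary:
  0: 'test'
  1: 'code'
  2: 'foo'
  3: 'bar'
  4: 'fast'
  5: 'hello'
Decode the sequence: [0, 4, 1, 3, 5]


Look up each index in the dictionary:
  0 -> 'test'
  4 -> 'fast'
  1 -> 'code'
  3 -> 'bar'
  5 -> 'hello'

Decoded: "test fast code bar hello"


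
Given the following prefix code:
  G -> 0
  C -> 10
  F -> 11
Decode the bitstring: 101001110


Decoding step by step:
Bits 10 -> C
Bits 10 -> C
Bits 0 -> G
Bits 11 -> F
Bits 10 -> C


Decoded message: CCGFC


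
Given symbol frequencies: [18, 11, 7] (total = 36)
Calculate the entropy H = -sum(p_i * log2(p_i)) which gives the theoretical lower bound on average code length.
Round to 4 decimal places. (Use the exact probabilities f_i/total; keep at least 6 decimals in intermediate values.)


Per-symbol terms -p_i * log2(p_i) with p_i = f_i/36:
  p = 18/36 = 0.500000: log2(p) = -1.000000, -p*log2(p) = 0.500000
  p = 11/36 = 0.305556: log2(p) = -1.710493, -p*log2(p) = 0.522651
  p = 7/36 = 0.194444: log2(p) = -2.362570, -p*log2(p) = 0.459389
H = 0.500000 + 0.522651 + 0.459389 = 1.482040

H = 1.482 bits/symbol


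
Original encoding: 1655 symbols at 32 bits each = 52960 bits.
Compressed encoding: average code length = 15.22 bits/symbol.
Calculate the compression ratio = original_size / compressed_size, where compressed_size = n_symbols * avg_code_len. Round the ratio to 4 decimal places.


original_size = n_symbols * orig_bits = 1655 * 32 = 52960 bits
compressed_size = n_symbols * avg_code_len = 1655 * 15.22 = 25189.1 bits
ratio = original_size / compressed_size = 52960 / 25189.1 = 2.1025

Compression ratio = 2.1025


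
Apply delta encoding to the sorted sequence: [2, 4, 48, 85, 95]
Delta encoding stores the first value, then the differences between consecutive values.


First value: 2
Deltas:
  4 - 2 = 2
  48 - 4 = 44
  85 - 48 = 37
  95 - 85 = 10


Delta encoded: [2, 2, 44, 37, 10]


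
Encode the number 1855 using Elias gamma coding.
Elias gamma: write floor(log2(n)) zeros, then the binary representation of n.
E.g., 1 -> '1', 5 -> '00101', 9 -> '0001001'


num_bits = floor(log2(1855)) + 1 = 11
leading_zeros = num_bits - 1 = 10
binary(1855) = 11100111111

Elias gamma(1855) = '0000000000' + '11100111111' = 000000000011100111111 (21 bits)


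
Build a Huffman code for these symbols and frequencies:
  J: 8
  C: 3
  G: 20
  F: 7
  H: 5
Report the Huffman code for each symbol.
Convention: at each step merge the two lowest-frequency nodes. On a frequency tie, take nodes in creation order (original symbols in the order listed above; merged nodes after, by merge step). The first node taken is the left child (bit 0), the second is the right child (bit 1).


Huffman tree construction:
Step 1: Merge C(3) + H(5) = 8
Step 2: Merge F(7) + J(8) = 15
Step 3: Merge (C+H)(8) + (F+J)(15) = 23
Step 4: Merge G(20) + ((C+H)+(F+J))(23) = 43
Read each symbol's code off the tree from the root (left child = 0, right child = 1).

Codes:
  J: 111 (length 3)
  C: 100 (length 3)
  G: 0 (length 1)
  F: 110 (length 3)
  H: 101 (length 3)
Average code length: 89/43 = 2.0698 bits/symbol


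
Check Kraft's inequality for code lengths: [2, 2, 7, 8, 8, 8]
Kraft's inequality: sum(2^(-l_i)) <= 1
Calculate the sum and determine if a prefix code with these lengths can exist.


Sum = 2^(-2) + 2^(-2) + 2^(-7) + 2^(-8) + 2^(-8) + 2^(-8)
    = 0.25 + 0.25 + 0.0078125 + 0.00390625 + 0.00390625 + 0.00390625
    = 133/256 = 0.51953125
Since 0.51953125 <= 1, Kraft's inequality IS satisfied.
A prefix code with these lengths CAN exist.

Kraft sum = 0.51953125. Satisfied.


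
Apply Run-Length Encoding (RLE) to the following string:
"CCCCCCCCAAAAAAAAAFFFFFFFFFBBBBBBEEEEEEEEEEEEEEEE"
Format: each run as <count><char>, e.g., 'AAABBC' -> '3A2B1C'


Scanning runs left to right:
  i=0: run of 'C' x 8 -> '8C'
  i=8: run of 'A' x 9 -> '9A'
  i=17: run of 'F' x 9 -> '9F'
  i=26: run of 'B' x 6 -> '6B'
  i=32: run of 'E' x 16 -> '16E'

RLE = 8C9A9F6B16E


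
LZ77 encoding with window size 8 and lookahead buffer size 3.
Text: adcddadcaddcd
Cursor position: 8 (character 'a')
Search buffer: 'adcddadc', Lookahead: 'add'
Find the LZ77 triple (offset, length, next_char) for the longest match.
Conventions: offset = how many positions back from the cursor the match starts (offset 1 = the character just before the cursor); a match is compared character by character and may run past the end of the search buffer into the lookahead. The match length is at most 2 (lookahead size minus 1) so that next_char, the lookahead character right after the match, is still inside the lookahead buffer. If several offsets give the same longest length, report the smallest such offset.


Try each offset into the search buffer:
  offset=1 (pos 7, char 'c'): match length 0
  offset=2 (pos 6, char 'd'): match length 0
  offset=3 (pos 5, char 'a'): match length 2
  offset=4 (pos 4, char 'd'): match length 0
  offset=5 (pos 3, char 'd'): match length 0
  offset=6 (pos 2, char 'c'): match length 0
  offset=7 (pos 1, char 'd'): match length 0
  offset=8 (pos 0, char 'a'): match length 2
Longest match has length 2, found at offsets 3, 8; take the smallest, offset 3.
next_char = character at position 8 + 2 = 10 -> 'd'

Best match: offset=3, length=2 (matching 'ad' starting at position 5)
LZ77 triple: (3, 2, 'd')


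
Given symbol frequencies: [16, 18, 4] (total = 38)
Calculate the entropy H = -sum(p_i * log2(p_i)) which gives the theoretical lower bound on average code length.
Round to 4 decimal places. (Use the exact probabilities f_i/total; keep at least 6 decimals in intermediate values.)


Per-symbol terms -p_i * log2(p_i) with p_i = f_i/38:
  p = 16/38 = 0.421053: log2(p) = -1.247928, -p*log2(p) = 0.525443
  p = 18/38 = 0.473684: log2(p) = -1.078003, -p*log2(p) = 0.510633
  p = 4/38 = 0.105263: log2(p) = -3.247928, -p*log2(p) = 0.341887
H = 0.525443 + 0.510633 + 0.341887 = 1.377963

H = 1.378 bits/symbol


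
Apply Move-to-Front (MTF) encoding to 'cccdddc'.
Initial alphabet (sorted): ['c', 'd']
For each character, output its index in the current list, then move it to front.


MTF encoding:
'c': index 0 in ['c', 'd'] -> ['c', 'd']
'c': index 0 in ['c', 'd'] -> ['c', 'd']
'c': index 0 in ['c', 'd'] -> ['c', 'd']
'd': index 1 in ['c', 'd'] -> ['d', 'c']
'd': index 0 in ['d', 'c'] -> ['d', 'c']
'd': index 0 in ['d', 'c'] -> ['d', 'c']
'c': index 1 in ['d', 'c'] -> ['c', 'd']


Output: [0, 0, 0, 1, 0, 0, 1]


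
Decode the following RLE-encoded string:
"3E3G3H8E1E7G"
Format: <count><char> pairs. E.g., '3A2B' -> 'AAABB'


Expanding each <count><char> pair:
  3E -> 'EEE'
  3G -> 'GGG'
  3H -> 'HHH'
  8E -> 'EEEEEEEE'
  1E -> 'E'
  7G -> 'GGGGGGG'

Decoded = EEEGGGHHHEEEEEEEEEGGGGGGG


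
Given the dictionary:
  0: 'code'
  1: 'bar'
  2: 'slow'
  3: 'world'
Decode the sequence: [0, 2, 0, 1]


Look up each index in the dictionary:
  0 -> 'code'
  2 -> 'slow'
  0 -> 'code'
  1 -> 'bar'

Decoded: "code slow code bar"


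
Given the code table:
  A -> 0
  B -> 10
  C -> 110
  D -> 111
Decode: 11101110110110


Decoding:
111 -> D
0 -> A
111 -> D
0 -> A
110 -> C
110 -> C


Result: DADACC


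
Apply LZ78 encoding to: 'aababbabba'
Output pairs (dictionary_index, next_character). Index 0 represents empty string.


LZ78 encoding steps:
Dictionary: {0: ''}
Step 1: w='' (idx 0), next='a' -> output (0, 'a'), add 'a' as idx 1
Step 2: w='a' (idx 1), next='b' -> output (1, 'b'), add 'ab' as idx 2
Step 3: w='ab' (idx 2), next='b' -> output (2, 'b'), add 'abb' as idx 3
Step 4: w='abb' (idx 3), next='a' -> output (3, 'a'), add 'abba' as idx 4


Encoded: [(0, 'a'), (1, 'b'), (2, 'b'), (3, 'a')]


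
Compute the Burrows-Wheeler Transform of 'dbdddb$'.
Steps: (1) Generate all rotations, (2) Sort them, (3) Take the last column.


Rotations (sorted):
  0: $dbdddb -> last char: b
  1: b$dbddd -> last char: d
  2: bdddb$d -> last char: d
  3: db$dbdd -> last char: d
  4: dbdddb$ -> last char: $
  5: ddb$dbd -> last char: d
  6: dddb$db -> last char: b


BWT = bddd$db


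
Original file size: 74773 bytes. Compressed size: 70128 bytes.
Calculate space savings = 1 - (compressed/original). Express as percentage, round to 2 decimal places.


ratio = compressed/original = 70128/74773 = 0.937879
savings = 1 - ratio = 1 - 0.937879 = 0.062121
as a percentage: 0.062121 * 100 = 6.21%

Space savings = 1 - 70128/74773 = 6.21%


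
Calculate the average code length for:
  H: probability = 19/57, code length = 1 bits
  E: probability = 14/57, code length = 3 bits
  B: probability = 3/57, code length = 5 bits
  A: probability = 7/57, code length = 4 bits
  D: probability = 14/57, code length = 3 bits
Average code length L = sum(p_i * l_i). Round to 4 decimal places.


Weighted contributions p_i * l_i:
  H: (19/57) * 1 = 19/57
  E: (14/57) * 3 = 42/57
  B: (3/57) * 5 = 15/57
  A: (7/57) * 4 = 28/57
  D: (14/57) * 3 = 42/57
Sum = (19 + 42 + 15 + 28 + 42)/57 = 146/57

L = 146/57 = 2.5614 bits/symbol


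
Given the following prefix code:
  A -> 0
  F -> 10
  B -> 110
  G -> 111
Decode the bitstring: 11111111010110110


Decoding step by step:
Bits 111 -> G
Bits 111 -> G
Bits 110 -> B
Bits 10 -> F
Bits 110 -> B
Bits 110 -> B


Decoded message: GGBFBB


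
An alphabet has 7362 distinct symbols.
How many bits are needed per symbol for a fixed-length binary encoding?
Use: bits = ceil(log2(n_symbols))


log2(7362) = 12.8459
Bracket: 2^12 = 4096 < 7362 <= 2^13 = 8192
So ceil(log2(7362)) = 13

bits = ceil(log2(7362)) = ceil(12.8459) = 13 bits


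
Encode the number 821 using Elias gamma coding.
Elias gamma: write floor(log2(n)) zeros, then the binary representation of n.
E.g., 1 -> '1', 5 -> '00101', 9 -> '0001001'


num_bits = floor(log2(821)) + 1 = 10
leading_zeros = num_bits - 1 = 9
binary(821) = 1100110101

Elias gamma(821) = '000000000' + '1100110101' = 0000000001100110101 (19 bits)


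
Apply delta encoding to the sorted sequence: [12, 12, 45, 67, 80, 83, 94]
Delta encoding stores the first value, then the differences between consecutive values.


First value: 12
Deltas:
  12 - 12 = 0
  45 - 12 = 33
  67 - 45 = 22
  80 - 67 = 13
  83 - 80 = 3
  94 - 83 = 11


Delta encoded: [12, 0, 33, 22, 13, 3, 11]


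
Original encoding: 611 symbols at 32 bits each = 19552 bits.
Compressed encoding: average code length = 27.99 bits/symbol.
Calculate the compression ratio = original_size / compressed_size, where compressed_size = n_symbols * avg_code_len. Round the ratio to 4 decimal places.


original_size = n_symbols * orig_bits = 611 * 32 = 19552 bits
compressed_size = n_symbols * avg_code_len = 611 * 27.99 = 17101.89 bits
ratio = original_size / compressed_size = 19552 / 17101.89 = 1.1433

Compression ratio = 1.1433


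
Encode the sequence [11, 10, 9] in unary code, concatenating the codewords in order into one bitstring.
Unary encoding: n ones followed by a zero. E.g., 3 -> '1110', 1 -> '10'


Encode each number as n ones followed by a terminating 0:
  11 -> 111111111110 (12 bits)
  10 -> 11111111110 (11 bits)
  9 -> 1111111110 (10 bits)
Total length = 12 + 11 + 10 = 33 bits.

Unary([11, 10, 9]) = 111111111110111111111101111111110 (33 bits)


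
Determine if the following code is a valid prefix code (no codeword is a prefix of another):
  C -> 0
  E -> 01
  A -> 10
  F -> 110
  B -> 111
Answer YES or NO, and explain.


Checking each pair (does one codeword prefix another?):
  C='0' vs E='01': prefix -- VIOLATION

NO -- this is NOT a valid prefix code. C (0) is a prefix of E (01).


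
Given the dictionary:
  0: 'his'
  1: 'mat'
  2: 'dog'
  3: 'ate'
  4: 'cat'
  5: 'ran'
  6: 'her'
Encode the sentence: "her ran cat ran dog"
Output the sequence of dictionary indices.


Look up each word in the dictionary:
  'her' -> 6
  'ran' -> 5
  'cat' -> 4
  'ran' -> 5
  'dog' -> 2

Encoded: [6, 5, 4, 5, 2]


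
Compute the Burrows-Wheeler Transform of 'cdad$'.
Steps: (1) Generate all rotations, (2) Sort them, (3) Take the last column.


Rotations (sorted):
  0: $cdad -> last char: d
  1: ad$cd -> last char: d
  2: cdad$ -> last char: $
  3: d$cda -> last char: a
  4: dad$c -> last char: c


BWT = dd$ac


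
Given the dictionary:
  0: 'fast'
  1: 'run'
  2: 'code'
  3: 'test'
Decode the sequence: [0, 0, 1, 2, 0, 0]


Look up each index in the dictionary:
  0 -> 'fast'
  0 -> 'fast'
  1 -> 'run'
  2 -> 'code'
  0 -> 'fast'
  0 -> 'fast'

Decoded: "fast fast run code fast fast"


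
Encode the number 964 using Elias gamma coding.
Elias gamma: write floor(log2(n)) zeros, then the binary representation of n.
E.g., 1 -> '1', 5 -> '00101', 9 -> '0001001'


num_bits = floor(log2(964)) + 1 = 10
leading_zeros = num_bits - 1 = 9
binary(964) = 1111000100

Elias gamma(964) = '000000000' + '1111000100' = 0000000001111000100 (19 bits)


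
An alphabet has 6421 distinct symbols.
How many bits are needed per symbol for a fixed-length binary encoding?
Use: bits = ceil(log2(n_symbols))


log2(6421) = 12.6486
Bracket: 2^12 = 4096 < 6421 <= 2^13 = 8192
So ceil(log2(6421)) = 13

bits = ceil(log2(6421)) = ceil(12.6486) = 13 bits


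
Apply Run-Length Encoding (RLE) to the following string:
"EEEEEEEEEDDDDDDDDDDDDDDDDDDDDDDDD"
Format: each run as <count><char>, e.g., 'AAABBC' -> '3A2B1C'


Scanning runs left to right:
  i=0: run of 'E' x 9 -> '9E'
  i=9: run of 'D' x 24 -> '24D'

RLE = 9E24D


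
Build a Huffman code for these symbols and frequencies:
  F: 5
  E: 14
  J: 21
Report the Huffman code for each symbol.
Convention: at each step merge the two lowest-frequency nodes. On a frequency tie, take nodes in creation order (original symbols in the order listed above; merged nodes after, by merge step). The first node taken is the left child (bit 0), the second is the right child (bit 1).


Huffman tree construction:
Step 1: Merge F(5) + E(14) = 19
Step 2: Merge (F+E)(19) + J(21) = 40
Read each symbol's code off the tree from the root (left child = 0, right child = 1).

Codes:
  F: 00 (length 2)
  E: 01 (length 2)
  J: 1 (length 1)
Average code length: 59/40 = 1.4750 bits/symbol


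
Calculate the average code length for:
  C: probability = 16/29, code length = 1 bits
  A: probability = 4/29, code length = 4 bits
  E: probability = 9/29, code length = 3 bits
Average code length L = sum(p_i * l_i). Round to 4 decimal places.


Weighted contributions p_i * l_i:
  C: (16/29) * 1 = 16/29
  A: (4/29) * 4 = 16/29
  E: (9/29) * 3 = 27/29
Sum = (16 + 16 + 27)/29 = 59/29

L = 59/29 = 2.0345 bits/symbol


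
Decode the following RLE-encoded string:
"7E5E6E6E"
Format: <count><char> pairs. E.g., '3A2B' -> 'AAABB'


Expanding each <count><char> pair:
  7E -> 'EEEEEEE'
  5E -> 'EEEEE'
  6E -> 'EEEEEE'
  6E -> 'EEEEEE'

Decoded = EEEEEEEEEEEEEEEEEEEEEEEE


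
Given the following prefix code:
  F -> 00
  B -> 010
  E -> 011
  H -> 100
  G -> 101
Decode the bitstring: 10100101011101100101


Decoding step by step:
Bits 101 -> G
Bits 00 -> F
Bits 101 -> G
Bits 011 -> E
Bits 101 -> G
Bits 100 -> H
Bits 101 -> G


Decoded message: GFGEGHG


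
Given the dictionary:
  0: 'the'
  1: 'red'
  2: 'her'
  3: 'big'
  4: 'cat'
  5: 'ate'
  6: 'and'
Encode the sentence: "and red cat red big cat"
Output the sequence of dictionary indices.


Look up each word in the dictionary:
  'and' -> 6
  'red' -> 1
  'cat' -> 4
  'red' -> 1
  'big' -> 3
  'cat' -> 4

Encoded: [6, 1, 4, 1, 3, 4]


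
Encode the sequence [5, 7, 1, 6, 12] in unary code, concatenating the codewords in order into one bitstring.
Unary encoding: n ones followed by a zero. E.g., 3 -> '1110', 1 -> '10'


Encode each number as n ones followed by a terminating 0:
  5 -> 111110 (6 bits)
  7 -> 11111110 (8 bits)
  1 -> 10 (2 bits)
  6 -> 1111110 (7 bits)
  12 -> 1111111111110 (13 bits)
Total length = 6 + 8 + 2 + 7 + 13 = 36 bits.

Unary([5, 7, 1, 6, 12]) = 111110111111101011111101111111111110 (36 bits)


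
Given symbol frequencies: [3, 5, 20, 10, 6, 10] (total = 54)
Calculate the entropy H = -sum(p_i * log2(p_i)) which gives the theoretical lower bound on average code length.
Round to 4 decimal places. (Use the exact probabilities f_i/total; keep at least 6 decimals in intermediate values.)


Per-symbol terms -p_i * log2(p_i) with p_i = f_i/54:
  p = 3/54 = 0.055556: log2(p) = -4.169925, -p*log2(p) = 0.231663
  p = 5/54 = 0.092593: log2(p) = -3.432959, -p*log2(p) = 0.317867
  p = 20/54 = 0.370370: log2(p) = -1.432959, -p*log2(p) = 0.530726
  p = 10/54 = 0.185185: log2(p) = -2.432959, -p*log2(p) = 0.450548
  p = 6/54 = 0.111111: log2(p) = -3.169925, -p*log2(p) = 0.352214
  p = 10/54 = 0.185185: log2(p) = -2.432959, -p*log2(p) = 0.450548
H = 0.231663 + 0.317867 + 0.530726 + 0.450548 + 0.352214 + 0.450548 = 2.333566

H = 2.3336 bits/symbol


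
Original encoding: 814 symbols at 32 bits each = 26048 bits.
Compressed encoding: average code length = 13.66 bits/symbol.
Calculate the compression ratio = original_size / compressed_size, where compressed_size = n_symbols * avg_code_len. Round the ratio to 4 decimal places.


original_size = n_symbols * orig_bits = 814 * 32 = 26048 bits
compressed_size = n_symbols * avg_code_len = 814 * 13.66 = 11119.24 bits
ratio = original_size / compressed_size = 26048 / 11119.24 = 2.3426

Compression ratio = 2.3426


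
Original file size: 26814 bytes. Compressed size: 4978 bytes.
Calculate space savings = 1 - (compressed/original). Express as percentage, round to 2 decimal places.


ratio = compressed/original = 4978/26814 = 0.185649
savings = 1 - ratio = 1 - 0.185649 = 0.814351
as a percentage: 0.814351 * 100 = 81.44%

Space savings = 1 - 4978/26814 = 81.44%


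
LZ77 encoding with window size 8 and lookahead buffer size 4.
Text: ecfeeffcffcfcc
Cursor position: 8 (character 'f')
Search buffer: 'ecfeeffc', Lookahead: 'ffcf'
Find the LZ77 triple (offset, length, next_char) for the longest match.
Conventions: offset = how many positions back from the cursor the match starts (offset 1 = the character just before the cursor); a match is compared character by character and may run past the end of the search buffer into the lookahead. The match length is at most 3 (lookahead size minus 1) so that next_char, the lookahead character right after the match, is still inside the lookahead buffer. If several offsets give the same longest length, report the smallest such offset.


Try each offset into the search buffer:
  offset=1 (pos 7, char 'c'): match length 0
  offset=2 (pos 6, char 'f'): match length 1
  offset=3 (pos 5, char 'f'): match length 3
  offset=4 (pos 4, char 'e'): match length 0
  offset=5 (pos 3, char 'e'): match length 0
  offset=6 (pos 2, char 'f'): match length 1
  offset=7 (pos 1, char 'c'): match length 0
  offset=8 (pos 0, char 'e'): match length 0
Longest match has length 3 at offset 3.
next_char = character at position 8 + 3 = 11 -> 'f'

Best match: offset=3, length=3 (matching 'ffc' starting at position 5)
LZ77 triple: (3, 3, 'f')


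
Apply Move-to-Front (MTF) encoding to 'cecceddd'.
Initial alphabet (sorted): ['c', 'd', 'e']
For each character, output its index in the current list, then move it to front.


MTF encoding:
'c': index 0 in ['c', 'd', 'e'] -> ['c', 'd', 'e']
'e': index 2 in ['c', 'd', 'e'] -> ['e', 'c', 'd']
'c': index 1 in ['e', 'c', 'd'] -> ['c', 'e', 'd']
'c': index 0 in ['c', 'e', 'd'] -> ['c', 'e', 'd']
'e': index 1 in ['c', 'e', 'd'] -> ['e', 'c', 'd']
'd': index 2 in ['e', 'c', 'd'] -> ['d', 'e', 'c']
'd': index 0 in ['d', 'e', 'c'] -> ['d', 'e', 'c']
'd': index 0 in ['d', 'e', 'c'] -> ['d', 'e', 'c']


Output: [0, 2, 1, 0, 1, 2, 0, 0]


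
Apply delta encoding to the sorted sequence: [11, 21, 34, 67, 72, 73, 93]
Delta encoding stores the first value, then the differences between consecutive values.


First value: 11
Deltas:
  21 - 11 = 10
  34 - 21 = 13
  67 - 34 = 33
  72 - 67 = 5
  73 - 72 = 1
  93 - 73 = 20


Delta encoded: [11, 10, 13, 33, 5, 1, 20]


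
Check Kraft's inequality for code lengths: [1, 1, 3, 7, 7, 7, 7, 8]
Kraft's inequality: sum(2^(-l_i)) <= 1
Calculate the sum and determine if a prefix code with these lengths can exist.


Sum = 2^(-1) + 2^(-1) + 2^(-3) + 2^(-7) + 2^(-7) + 2^(-7) + 2^(-7) + 2^(-8)
    = 0.5 + 0.5 + 0.125 + 0.0078125 + 0.0078125 + 0.0078125 + 0.0078125 + 0.00390625
    = 297/256 = 1.16015625
Since 1.16015625 > 1, Kraft's inequality is NOT satisfied.
A prefix code with these lengths CANNOT exist.

Kraft sum = 1.16015625. Not satisfied.


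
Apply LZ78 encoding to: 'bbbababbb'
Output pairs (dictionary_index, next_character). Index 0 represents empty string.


LZ78 encoding steps:
Dictionary: {0: ''}
Step 1: w='' (idx 0), next='b' -> output (0, 'b'), add 'b' as idx 1
Step 2: w='b' (idx 1), next='b' -> output (1, 'b'), add 'bb' as idx 2
Step 3: w='' (idx 0), next='a' -> output (0, 'a'), add 'a' as idx 3
Step 4: w='b' (idx 1), next='a' -> output (1, 'a'), add 'ba' as idx 4
Step 5: w='bb' (idx 2), next='b' -> output (2, 'b'), add 'bbb' as idx 5


Encoded: [(0, 'b'), (1, 'b'), (0, 'a'), (1, 'a'), (2, 'b')]


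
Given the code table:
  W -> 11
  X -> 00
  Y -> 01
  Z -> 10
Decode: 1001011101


Decoding:
10 -> Z
01 -> Y
01 -> Y
11 -> W
01 -> Y


Result: ZYYWY


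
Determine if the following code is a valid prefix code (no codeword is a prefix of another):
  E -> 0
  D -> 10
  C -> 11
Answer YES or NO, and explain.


Checking each pair (does one codeword prefix another?):
  E='0' vs D='10': no prefix
  E='0' vs C='11': no prefix
  D='10' vs E='0': no prefix
  D='10' vs C='11': no prefix
  C='11' vs E='0': no prefix
  C='11' vs D='10': no prefix
No violation found over all pairs.

YES -- this is a valid prefix code. No codeword is a prefix of any other codeword.


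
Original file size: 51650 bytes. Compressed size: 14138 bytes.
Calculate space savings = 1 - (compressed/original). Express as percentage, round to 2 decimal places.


ratio = compressed/original = 14138/51650 = 0.273727
savings = 1 - ratio = 1 - 0.273727 = 0.726273
as a percentage: 0.726273 * 100 = 72.63%

Space savings = 1 - 14138/51650 = 72.63%


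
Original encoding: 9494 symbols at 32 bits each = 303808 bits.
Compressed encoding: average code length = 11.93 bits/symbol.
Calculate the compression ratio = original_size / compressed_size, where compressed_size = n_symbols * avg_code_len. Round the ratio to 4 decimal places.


original_size = n_symbols * orig_bits = 9494 * 32 = 303808 bits
compressed_size = n_symbols * avg_code_len = 9494 * 11.93 = 113263.42 bits
ratio = original_size / compressed_size = 303808 / 113263.42 = 2.6823

Compression ratio = 2.6823


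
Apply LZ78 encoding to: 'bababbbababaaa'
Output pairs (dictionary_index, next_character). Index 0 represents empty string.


LZ78 encoding steps:
Dictionary: {0: ''}
Step 1: w='' (idx 0), next='b' -> output (0, 'b'), add 'b' as idx 1
Step 2: w='' (idx 0), next='a' -> output (0, 'a'), add 'a' as idx 2
Step 3: w='b' (idx 1), next='a' -> output (1, 'a'), add 'ba' as idx 3
Step 4: w='b' (idx 1), next='b' -> output (1, 'b'), add 'bb' as idx 4
Step 5: w='ba' (idx 3), next='b' -> output (3, 'b'), add 'bab' as idx 5
Step 6: w='a' (idx 2), next='b' -> output (2, 'b'), add 'ab' as idx 6
Step 7: w='a' (idx 2), next='a' -> output (2, 'a'), add 'aa' as idx 7
Step 8: w='a' (idx 2), end of input -> output (2, '')


Encoded: [(0, 'b'), (0, 'a'), (1, 'a'), (1, 'b'), (3, 'b'), (2, 'b'), (2, 'a'), (2, '')]


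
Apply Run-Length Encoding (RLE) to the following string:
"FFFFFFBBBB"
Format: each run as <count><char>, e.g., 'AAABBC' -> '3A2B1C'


Scanning runs left to right:
  i=0: run of 'F' x 6 -> '6F'
  i=6: run of 'B' x 4 -> '4B'

RLE = 6F4B


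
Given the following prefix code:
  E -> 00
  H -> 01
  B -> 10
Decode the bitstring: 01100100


Decoding step by step:
Bits 01 -> H
Bits 10 -> B
Bits 01 -> H
Bits 00 -> E


Decoded message: HBHE


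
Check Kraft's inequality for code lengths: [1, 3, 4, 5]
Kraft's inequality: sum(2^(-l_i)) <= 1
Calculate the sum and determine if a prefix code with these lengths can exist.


Sum = 2^(-1) + 2^(-3) + 2^(-4) + 2^(-5)
    = 0.5 + 0.125 + 0.0625 + 0.03125
    = 23/32 = 0.71875
Since 0.71875 <= 1, Kraft's inequality IS satisfied.
A prefix code with these lengths CAN exist.

Kraft sum = 0.71875. Satisfied.


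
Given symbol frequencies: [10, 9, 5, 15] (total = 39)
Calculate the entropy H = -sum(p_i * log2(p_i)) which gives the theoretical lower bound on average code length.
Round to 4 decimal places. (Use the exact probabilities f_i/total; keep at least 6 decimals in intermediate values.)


Per-symbol terms -p_i * log2(p_i) with p_i = f_i/39:
  p = 10/39 = 0.256410: log2(p) = -1.963474, -p*log2(p) = 0.503455
  p = 9/39 = 0.230769: log2(p) = -2.115477, -p*log2(p) = 0.488187
  p = 5/39 = 0.128205: log2(p) = -2.963474, -p*log2(p) = 0.379933
  p = 15/39 = 0.384615: log2(p) = -1.378512, -p*log2(p) = 0.530197
H = 0.503455 + 0.488187 + 0.379933 + 0.530197 = 1.901772

H = 1.9018 bits/symbol


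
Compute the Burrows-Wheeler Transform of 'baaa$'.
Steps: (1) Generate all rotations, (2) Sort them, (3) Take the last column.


Rotations (sorted):
  0: $baaa -> last char: a
  1: a$baa -> last char: a
  2: aa$ba -> last char: a
  3: aaa$b -> last char: b
  4: baaa$ -> last char: $


BWT = aaab$


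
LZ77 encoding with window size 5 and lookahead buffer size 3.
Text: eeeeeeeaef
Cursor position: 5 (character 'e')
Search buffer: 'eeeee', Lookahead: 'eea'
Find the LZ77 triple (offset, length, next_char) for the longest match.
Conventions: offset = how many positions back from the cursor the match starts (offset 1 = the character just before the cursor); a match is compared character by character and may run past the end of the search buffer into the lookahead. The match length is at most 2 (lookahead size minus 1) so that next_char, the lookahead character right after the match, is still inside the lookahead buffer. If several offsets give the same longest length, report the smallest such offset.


Try each offset into the search buffer:
  offset=1 (pos 4, char 'e'): match length 2
  offset=2 (pos 3, char 'e'): match length 2
  offset=3 (pos 2, char 'e'): match length 2
  offset=4 (pos 1, char 'e'): match length 2
  offset=5 (pos 0, char 'e'): match length 2
Longest match has length 2, found at offsets 1, 2, 3, 4, 5; take the smallest, offset 1.
next_char = character at position 5 + 2 = 7 -> 'a'

Best match: offset=1, length=2 (matching 'ee' starting at position 4)
LZ77 triple: (1, 2, 'a')


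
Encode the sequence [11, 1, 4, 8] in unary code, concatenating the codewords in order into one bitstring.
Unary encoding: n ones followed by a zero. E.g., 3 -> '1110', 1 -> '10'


Encode each number as n ones followed by a terminating 0:
  11 -> 111111111110 (12 bits)
  1 -> 10 (2 bits)
  4 -> 11110 (5 bits)
  8 -> 111111110 (9 bits)
Total length = 12 + 2 + 5 + 9 = 28 bits.

Unary([11, 1, 4, 8]) = 1111111111101011110111111110 (28 bits)


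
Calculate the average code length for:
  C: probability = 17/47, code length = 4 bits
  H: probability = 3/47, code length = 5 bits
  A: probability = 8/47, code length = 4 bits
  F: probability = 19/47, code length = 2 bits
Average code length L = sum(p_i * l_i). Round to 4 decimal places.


Weighted contributions p_i * l_i:
  C: (17/47) * 4 = 68/47
  H: (3/47) * 5 = 15/47
  A: (8/47) * 4 = 32/47
  F: (19/47) * 2 = 38/47
Sum = (68 + 15 + 32 + 38)/47 = 153/47

L = 153/47 = 3.2553 bits/symbol


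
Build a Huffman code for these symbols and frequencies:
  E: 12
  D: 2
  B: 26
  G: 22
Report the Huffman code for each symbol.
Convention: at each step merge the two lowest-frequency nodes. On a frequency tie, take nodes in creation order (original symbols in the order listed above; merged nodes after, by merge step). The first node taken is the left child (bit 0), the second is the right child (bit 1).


Huffman tree construction:
Step 1: Merge D(2) + E(12) = 14
Step 2: Merge (D+E)(14) + G(22) = 36
Step 3: Merge B(26) + ((D+E)+G)(36) = 62
Read each symbol's code off the tree from the root (left child = 0, right child = 1).

Codes:
  E: 101 (length 3)
  D: 100 (length 3)
  B: 0 (length 1)
  G: 11 (length 2)
Average code length: 112/62 = 1.8065 bits/symbol


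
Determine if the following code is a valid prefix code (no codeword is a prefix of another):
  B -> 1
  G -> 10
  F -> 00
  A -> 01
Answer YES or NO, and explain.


Checking each pair (does one codeword prefix another?):
  B='1' vs G='10': prefix -- VIOLATION

NO -- this is NOT a valid prefix code. B (1) is a prefix of G (10).


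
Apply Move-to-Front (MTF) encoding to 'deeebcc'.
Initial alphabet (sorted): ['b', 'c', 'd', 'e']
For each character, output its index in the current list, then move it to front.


MTF encoding:
'd': index 2 in ['b', 'c', 'd', 'e'] -> ['d', 'b', 'c', 'e']
'e': index 3 in ['d', 'b', 'c', 'e'] -> ['e', 'd', 'b', 'c']
'e': index 0 in ['e', 'd', 'b', 'c'] -> ['e', 'd', 'b', 'c']
'e': index 0 in ['e', 'd', 'b', 'c'] -> ['e', 'd', 'b', 'c']
'b': index 2 in ['e', 'd', 'b', 'c'] -> ['b', 'e', 'd', 'c']
'c': index 3 in ['b', 'e', 'd', 'c'] -> ['c', 'b', 'e', 'd']
'c': index 0 in ['c', 'b', 'e', 'd'] -> ['c', 'b', 'e', 'd']


Output: [2, 3, 0, 0, 2, 3, 0]


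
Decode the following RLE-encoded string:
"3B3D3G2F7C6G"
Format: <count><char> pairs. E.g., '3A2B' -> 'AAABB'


Expanding each <count><char> pair:
  3B -> 'BBB'
  3D -> 'DDD'
  3G -> 'GGG'
  2F -> 'FF'
  7C -> 'CCCCCCC'
  6G -> 'GGGGGG'

Decoded = BBBDDDGGGFFCCCCCCCGGGGGG


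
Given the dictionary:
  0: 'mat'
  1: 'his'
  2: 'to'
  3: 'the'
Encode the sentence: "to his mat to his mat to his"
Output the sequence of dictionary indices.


Look up each word in the dictionary:
  'to' -> 2
  'his' -> 1
  'mat' -> 0
  'to' -> 2
  'his' -> 1
  'mat' -> 0
  'to' -> 2
  'his' -> 1

Encoded: [2, 1, 0, 2, 1, 0, 2, 1]


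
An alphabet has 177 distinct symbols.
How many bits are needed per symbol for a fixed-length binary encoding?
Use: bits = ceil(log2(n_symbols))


log2(177) = 7.4676
Bracket: 2^7 = 128 < 177 <= 2^8 = 256
So ceil(log2(177)) = 8

bits = ceil(log2(177)) = ceil(7.4676) = 8 bits


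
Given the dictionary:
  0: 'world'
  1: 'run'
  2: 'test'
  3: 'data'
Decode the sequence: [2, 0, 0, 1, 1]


Look up each index in the dictionary:
  2 -> 'test'
  0 -> 'world'
  0 -> 'world'
  1 -> 'run'
  1 -> 'run'

Decoded: "test world world run run"


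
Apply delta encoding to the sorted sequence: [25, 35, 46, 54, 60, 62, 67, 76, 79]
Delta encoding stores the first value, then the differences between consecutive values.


First value: 25
Deltas:
  35 - 25 = 10
  46 - 35 = 11
  54 - 46 = 8
  60 - 54 = 6
  62 - 60 = 2
  67 - 62 = 5
  76 - 67 = 9
  79 - 76 = 3


Delta encoded: [25, 10, 11, 8, 6, 2, 5, 9, 3]


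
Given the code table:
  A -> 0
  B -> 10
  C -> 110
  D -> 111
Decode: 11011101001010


Decoding:
110 -> C
111 -> D
0 -> A
10 -> B
0 -> A
10 -> B
10 -> B


Result: CDABABB


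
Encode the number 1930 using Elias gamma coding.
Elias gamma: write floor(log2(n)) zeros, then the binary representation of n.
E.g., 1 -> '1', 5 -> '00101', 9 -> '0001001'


num_bits = floor(log2(1930)) + 1 = 11
leading_zeros = num_bits - 1 = 10
binary(1930) = 11110001010

Elias gamma(1930) = '0000000000' + '11110001010' = 000000000011110001010 (21 bits)


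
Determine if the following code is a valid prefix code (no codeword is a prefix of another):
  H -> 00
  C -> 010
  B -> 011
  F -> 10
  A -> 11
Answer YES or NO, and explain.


Checking each pair (does one codeword prefix another?):
  H='00' vs C='010': no prefix
  H='00' vs B='011': no prefix
  H='00' vs F='10': no prefix
  H='00' vs A='11': no prefix
  C='010' vs H='00': no prefix
  C='010' vs B='011': no prefix
  C='010' vs F='10': no prefix
  C='010' vs A='11': no prefix
  B='011' vs H='00': no prefix
  B='011' vs C='010': no prefix
  B='011' vs F='10': no prefix
  B='011' vs A='11': no prefix
  F='10' vs H='00': no prefix
  F='10' vs C='010': no prefix
  F='10' vs B='011': no prefix
  F='10' vs A='11': no prefix
  A='11' vs H='00': no prefix
  A='11' vs C='010': no prefix
  A='11' vs B='011': no prefix
  A='11' vs F='10': no prefix
No violation found over all pairs.

YES -- this is a valid prefix code. No codeword is a prefix of any other codeword.


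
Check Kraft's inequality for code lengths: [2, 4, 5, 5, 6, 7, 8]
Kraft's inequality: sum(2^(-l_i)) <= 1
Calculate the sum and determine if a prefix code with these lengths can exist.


Sum = 2^(-2) + 2^(-4) + 2^(-5) + 2^(-5) + 2^(-6) + 2^(-7) + 2^(-8)
    = 0.25 + 0.0625 + 0.03125 + 0.03125 + 0.015625 + 0.0078125 + 0.00390625
    = 103/256 = 0.40234375
Since 0.40234375 <= 1, Kraft's inequality IS satisfied.
A prefix code with these lengths CAN exist.

Kraft sum = 0.40234375. Satisfied.
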